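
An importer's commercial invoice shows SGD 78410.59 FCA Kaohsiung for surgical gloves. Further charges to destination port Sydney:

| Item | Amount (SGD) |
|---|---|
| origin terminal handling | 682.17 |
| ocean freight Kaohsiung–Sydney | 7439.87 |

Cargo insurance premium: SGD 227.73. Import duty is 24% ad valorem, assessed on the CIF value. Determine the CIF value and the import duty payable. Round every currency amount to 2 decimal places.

CIF value: SGD 86760.36; import duty: SGD 20822.49

CIF = FCA price + pre-shipment costs + freight + insurance
CIF = 78410.59 + 682.17 + 7439.87 + 227.73 = 86760.36
Import duty = 86760.36 × 24% = 20822.49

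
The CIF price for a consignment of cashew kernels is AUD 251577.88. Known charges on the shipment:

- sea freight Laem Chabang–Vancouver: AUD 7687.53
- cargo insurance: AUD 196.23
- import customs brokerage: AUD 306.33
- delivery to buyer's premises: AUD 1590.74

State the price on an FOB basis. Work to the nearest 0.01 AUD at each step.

FOB price: AUD 243694.12

Not relevant to the conversion: delivery, brokerage — on the buyer under both terms; not part of either seller's price.
From CIF to FOB, the seller no longer bears: freight, insurance.
FOB price = 251577.88 − 7687.53 − 196.23 = 243694.12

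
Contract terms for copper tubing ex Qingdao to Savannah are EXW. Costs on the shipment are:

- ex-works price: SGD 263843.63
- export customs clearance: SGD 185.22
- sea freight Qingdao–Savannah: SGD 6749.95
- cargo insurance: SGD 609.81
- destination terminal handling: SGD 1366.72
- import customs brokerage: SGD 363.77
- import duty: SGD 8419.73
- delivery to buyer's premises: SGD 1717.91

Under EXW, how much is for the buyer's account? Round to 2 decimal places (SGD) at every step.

EXW: the seller makes goods available at their premises; the buyer bears all onward costs.
Seller's account: goods 263843.63 = 263843.63
Buyer's account: export clearance 185.22 + freight 6749.95 + insurance 609.81 + destination terminal 1366.72 + brokerage 363.77 + duty 8419.73 + delivery 1717.91 = 19413.11

Buyer's account: SGD 19413.11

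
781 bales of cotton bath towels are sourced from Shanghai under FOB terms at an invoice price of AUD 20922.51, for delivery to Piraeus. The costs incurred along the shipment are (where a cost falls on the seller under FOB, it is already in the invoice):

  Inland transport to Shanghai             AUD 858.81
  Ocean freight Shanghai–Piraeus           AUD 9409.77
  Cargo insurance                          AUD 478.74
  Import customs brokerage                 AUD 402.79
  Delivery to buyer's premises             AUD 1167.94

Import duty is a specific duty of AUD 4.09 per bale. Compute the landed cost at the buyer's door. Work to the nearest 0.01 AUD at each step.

FOB: the seller bears costs until goods are on board at the origin port; the buyer bears freight, insurance and all costs thereafter.
Already in the invoice (seller's account under FOB): inland to port — exclude.
CIF value = FOB price + freight + insurance = 20922.51 + 9409.77 + 478.74 = 30811.02
Import duty = 781 × 4.09 = 3194.29
Buyer bears: freight 9409.77 + insurance 478.74 + brokerage 402.79 + delivery 1167.94 + duty 3194.29 = 14653.53
Landed cost = invoice 20922.51 + 14653.53 = 35576.04

Total landed cost: AUD 35576.04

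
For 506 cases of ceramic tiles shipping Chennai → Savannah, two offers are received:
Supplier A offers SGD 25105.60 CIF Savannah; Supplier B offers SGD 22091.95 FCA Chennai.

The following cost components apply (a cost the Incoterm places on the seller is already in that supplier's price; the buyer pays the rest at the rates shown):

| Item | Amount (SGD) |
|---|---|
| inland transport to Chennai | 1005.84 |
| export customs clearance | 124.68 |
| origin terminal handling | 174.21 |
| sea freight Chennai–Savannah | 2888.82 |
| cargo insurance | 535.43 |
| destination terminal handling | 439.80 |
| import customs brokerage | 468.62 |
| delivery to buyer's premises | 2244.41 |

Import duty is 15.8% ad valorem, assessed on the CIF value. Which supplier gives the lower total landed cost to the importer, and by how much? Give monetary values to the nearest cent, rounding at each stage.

Supplier A is cheaper by SGD 677.21

Supplier A (CIF):
The CIF price already equals the CIF value: 25105.60
Import duty = 25105.60 × 15.8% = 3966.68
Buyer bears (A): 439.80 + 468.62 + 2244.41 = 3152.83
Landed cost (A) = invoice 25105.60 + 3152.83 + duty 3966.68 = 32225.11
Supplier B (FCA):
CIF value = FCA price + origin terminal + freight + insurance = 22091.95 + 174.21 + 2888.82 + 535.43 = 25690.41
Import duty = 25690.41 × 15.8% = 4059.08
Buyer bears (B): 174.21 + 2888.82 + 535.43 + 439.80 + 468.62 + 2244.41 = 6751.29
Landed cost (B) = invoice 22091.95 + 6751.29 + duty 4059.08 = 32902.32
Difference = |32225.11 − 32902.32| = 677.21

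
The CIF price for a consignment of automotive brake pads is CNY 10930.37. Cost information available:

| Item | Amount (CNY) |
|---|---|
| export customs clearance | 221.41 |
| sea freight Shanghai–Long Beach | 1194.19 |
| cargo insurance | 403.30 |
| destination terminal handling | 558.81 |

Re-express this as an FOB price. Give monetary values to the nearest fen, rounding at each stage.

FOB price: CNY 9332.88

Not relevant to the conversion: export clearance — on the seller under both CIF and FOB; already in the CIF price and stays in the FOB price. destination terminal — on the buyer under both terms; not part of either seller's price.
From CIF to FOB, the seller no longer bears: freight, insurance.
FOB price = 10930.37 − 1194.19 − 403.30 = 9332.88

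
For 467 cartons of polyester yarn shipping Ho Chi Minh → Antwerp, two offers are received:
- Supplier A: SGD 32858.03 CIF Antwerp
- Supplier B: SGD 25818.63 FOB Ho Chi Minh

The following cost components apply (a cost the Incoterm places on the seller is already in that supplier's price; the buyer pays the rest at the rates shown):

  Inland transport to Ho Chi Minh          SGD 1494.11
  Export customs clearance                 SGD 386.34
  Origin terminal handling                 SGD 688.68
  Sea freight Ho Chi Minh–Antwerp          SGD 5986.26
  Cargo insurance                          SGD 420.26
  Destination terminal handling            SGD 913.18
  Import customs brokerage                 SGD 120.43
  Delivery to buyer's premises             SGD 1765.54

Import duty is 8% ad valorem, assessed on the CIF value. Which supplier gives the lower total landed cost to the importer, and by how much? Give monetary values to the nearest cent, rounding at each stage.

Supplier B is cheaper by SGD 683.51

Supplier A (CIF):
The CIF price already equals the CIF value: 32858.03
Import duty = 32858.03 × 8% = 2628.64
Buyer bears (A): 913.18 + 120.43 + 1765.54 = 2799.15
Landed cost (A) = invoice 32858.03 + 2799.15 + duty 2628.64 = 38285.82
Supplier B (FOB):
CIF value = FOB price + freight + insurance = 25818.63 + 5986.26 + 420.26 = 32225.15
Import duty = 32225.15 × 8% = 2578.01
Buyer bears (B): 5986.26 + 420.26 + 913.18 + 120.43 + 1765.54 = 9205.67
Landed cost (B) = invoice 25818.63 + 9205.67 + duty 2578.01 = 37602.31
Difference = |38285.82 − 37602.31| = 683.51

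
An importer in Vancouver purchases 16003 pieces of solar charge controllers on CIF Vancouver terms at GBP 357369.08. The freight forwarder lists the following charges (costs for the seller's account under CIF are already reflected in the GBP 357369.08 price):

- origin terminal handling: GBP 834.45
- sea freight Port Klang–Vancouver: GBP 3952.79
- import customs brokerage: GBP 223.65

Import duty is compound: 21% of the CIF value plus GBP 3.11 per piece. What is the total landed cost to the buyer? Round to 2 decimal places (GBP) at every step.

CIF: the seller pays costs through ocean freight and marine insurance to the destination port.
Already in the invoice (seller's account under CIF): origin terminal, freight — exclude.
The CIF price already equals the CIF value: 357369.08
Ad valorem component: 357369.08 × 21% = 75047.51
Specific component: 16003 × 3.11 = 49769.33
Import duty = 75047.51 + 49769.33 = 124816.84
Buyer bears: brokerage 223.65 + duty 124816.84 = 125040.49
Landed cost = invoice 357369.08 + 125040.49 = 482409.57

Total landed cost: GBP 482409.57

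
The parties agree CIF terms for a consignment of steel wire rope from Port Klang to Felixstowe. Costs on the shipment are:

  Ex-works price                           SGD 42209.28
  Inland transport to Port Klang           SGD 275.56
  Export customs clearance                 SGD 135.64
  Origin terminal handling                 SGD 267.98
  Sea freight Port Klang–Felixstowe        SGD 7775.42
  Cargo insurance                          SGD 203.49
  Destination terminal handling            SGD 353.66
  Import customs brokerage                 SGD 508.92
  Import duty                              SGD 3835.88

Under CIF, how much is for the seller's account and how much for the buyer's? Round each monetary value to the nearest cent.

CIF: the seller pays costs through ocean freight and marine insurance to the destination port.
Seller's account: goods 42209.28 + inland to port 275.56 + export clearance 135.64 + origin terminal 267.98 + freight 7775.42 + insurance 203.49 = 50867.37
Buyer's account: destination terminal 353.66 + brokerage 508.92 + duty 3835.88 = 4698.46

Seller: SGD 50867.37; buyer: SGD 4698.46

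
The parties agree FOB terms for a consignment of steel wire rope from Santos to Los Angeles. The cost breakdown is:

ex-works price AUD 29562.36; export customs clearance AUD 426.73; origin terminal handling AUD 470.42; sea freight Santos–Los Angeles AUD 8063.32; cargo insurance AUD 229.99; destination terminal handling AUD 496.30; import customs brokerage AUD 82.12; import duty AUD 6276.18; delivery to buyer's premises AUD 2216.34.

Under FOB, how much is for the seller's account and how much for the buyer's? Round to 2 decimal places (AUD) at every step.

FOB: the seller bears costs until goods are on board at the origin port; the buyer bears freight, insurance and all costs thereafter.
Seller's account: goods 29562.36 + export clearance 426.73 + origin terminal 470.42 = 30459.51
Buyer's account: freight 8063.32 + insurance 229.99 + destination terminal 496.30 + brokerage 82.12 + duty 6276.18 + delivery 2216.34 = 17364.25

Seller: AUD 30459.51; buyer: AUD 17364.25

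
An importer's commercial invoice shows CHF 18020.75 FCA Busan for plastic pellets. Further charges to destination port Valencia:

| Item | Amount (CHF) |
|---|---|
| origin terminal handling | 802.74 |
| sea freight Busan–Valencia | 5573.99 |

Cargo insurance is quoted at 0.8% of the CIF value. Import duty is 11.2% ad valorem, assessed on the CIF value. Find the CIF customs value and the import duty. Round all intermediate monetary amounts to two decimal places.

Let C be the CIF value. C = FCA price + pre-shipment costs + freight + 0.8% × C
C − 0.8% × C = 18020.75 + 802.74 + 5573.99
0.992 × C = 24397.48
C = 24397.48 / 0.992 = 24594.23
Insurance premium = 0.8% × 24594.23 = 196.75
Import duty = 24594.23 × 11.2% = 2754.55

CIF value: CHF 24594.23; import duty: CHF 2754.55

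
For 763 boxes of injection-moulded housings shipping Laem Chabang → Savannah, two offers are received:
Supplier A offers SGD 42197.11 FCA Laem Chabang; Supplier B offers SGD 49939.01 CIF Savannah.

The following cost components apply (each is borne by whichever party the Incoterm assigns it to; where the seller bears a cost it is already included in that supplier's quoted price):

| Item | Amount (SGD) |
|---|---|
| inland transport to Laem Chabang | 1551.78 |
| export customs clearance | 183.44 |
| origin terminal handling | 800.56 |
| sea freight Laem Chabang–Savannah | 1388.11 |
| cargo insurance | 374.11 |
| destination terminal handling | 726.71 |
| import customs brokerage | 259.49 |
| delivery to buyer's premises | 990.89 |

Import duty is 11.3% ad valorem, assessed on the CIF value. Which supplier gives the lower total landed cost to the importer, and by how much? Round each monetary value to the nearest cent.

Supplier A (FCA):
CIF value = FCA price + origin terminal + freight + insurance = 42197.11 + 800.56 + 1388.11 + 374.11 = 44759.89
Import duty = 44759.89 × 11.3% = 5057.87
Buyer bears (A): 800.56 + 1388.11 + 374.11 + 726.71 + 259.49 + 990.89 = 4539.87
Landed cost (A) = invoice 42197.11 + 4539.87 + duty 5057.87 = 51794.85
Supplier B (CIF):
The CIF price already equals the CIF value: 49939.01
Import duty = 49939.01 × 11.3% = 5643.11
Buyer bears (B): 726.71 + 259.49 + 990.89 = 1977.09
Landed cost (B) = invoice 49939.01 + 1977.09 + duty 5643.11 = 57559.21
Difference = |51794.85 − 57559.21| = 5764.36

Supplier A is cheaper by SGD 5764.36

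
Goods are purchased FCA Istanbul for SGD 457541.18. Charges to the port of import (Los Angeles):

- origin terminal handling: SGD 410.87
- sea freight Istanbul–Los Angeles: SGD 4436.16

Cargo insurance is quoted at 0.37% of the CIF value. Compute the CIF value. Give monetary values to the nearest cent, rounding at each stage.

Let C be the CIF value. C = FCA price + pre-shipment costs + freight + 0.37% × C
C − 0.37% × C = 457541.18 + 410.87 + 4436.16
0.9963 × C = 462388.21
C = 462388.21 / 0.9963 = 464105.40
Insurance premium = 0.37% × 464105.40 = 1717.19

CIF value: SGD 464105.40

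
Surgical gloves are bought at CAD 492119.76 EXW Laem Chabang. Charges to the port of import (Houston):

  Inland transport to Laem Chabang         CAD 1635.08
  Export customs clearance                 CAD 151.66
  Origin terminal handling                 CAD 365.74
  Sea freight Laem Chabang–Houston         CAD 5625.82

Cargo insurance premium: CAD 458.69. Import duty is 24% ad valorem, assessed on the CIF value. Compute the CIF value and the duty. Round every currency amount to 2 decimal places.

CIF value: CAD 500356.75; import duty: CAD 120085.62

CIF = EXW price + pre-shipment costs + freight + insurance
CIF = 492119.76 + 1635.08 + 151.66 + 365.74 + 5625.82 + 458.69 = 500356.75
Import duty = 500356.75 × 24% = 120085.62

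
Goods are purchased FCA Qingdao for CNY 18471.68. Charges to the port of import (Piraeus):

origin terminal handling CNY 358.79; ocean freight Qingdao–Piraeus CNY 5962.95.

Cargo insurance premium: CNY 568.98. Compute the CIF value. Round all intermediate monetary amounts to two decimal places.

CIF value: CNY 25362.40

CIF = FCA price + pre-shipment costs + freight + insurance
CIF = 18471.68 + 358.79 + 5962.95 + 568.98 = 25362.40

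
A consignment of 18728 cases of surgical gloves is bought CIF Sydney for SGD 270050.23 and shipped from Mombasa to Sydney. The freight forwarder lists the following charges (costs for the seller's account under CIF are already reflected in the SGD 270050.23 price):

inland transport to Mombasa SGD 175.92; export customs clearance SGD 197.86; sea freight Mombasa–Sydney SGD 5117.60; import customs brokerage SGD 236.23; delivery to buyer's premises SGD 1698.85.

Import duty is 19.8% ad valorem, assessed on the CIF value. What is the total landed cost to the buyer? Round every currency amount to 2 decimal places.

CIF: the seller pays costs through ocean freight and marine insurance to the destination port.
Already in the invoice (seller's account under CIF): inland to port, export clearance, freight — exclude.
The CIF price already equals the CIF value: 270050.23
Import duty = 270050.23 × 19.8% = 53469.95
Buyer bears: brokerage 236.23 + delivery 1698.85 + duty 53469.95 = 55405.03
Landed cost = invoice 270050.23 + 55405.03 = 325455.26

Total landed cost: SGD 325455.26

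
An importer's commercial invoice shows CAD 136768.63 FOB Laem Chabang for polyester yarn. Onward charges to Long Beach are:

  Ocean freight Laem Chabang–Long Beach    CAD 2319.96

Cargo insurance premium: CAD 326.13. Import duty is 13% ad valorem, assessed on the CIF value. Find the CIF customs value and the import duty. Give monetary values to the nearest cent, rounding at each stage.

CIF = FOB price + freight + insurance
CIF = 136768.63 + 2319.96 + 326.13 = 139414.72
Import duty = 139414.72 × 13% = 18123.91

CIF value: CAD 139414.72; import duty: CAD 18123.91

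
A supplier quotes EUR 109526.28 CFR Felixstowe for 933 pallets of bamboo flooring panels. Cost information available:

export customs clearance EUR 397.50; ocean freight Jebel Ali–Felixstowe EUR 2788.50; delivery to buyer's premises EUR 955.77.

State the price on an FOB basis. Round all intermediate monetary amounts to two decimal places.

FOB price: EUR 106737.78

Not relevant to the conversion: export clearance — on the seller under both CFR and FOB; already in the CFR price and stays in the FOB price. delivery — on the buyer under both terms; not part of either seller's price.
From CFR to FOB, the seller no longer bears: freight.
FOB price = 109526.28 − 2788.50 = 106737.78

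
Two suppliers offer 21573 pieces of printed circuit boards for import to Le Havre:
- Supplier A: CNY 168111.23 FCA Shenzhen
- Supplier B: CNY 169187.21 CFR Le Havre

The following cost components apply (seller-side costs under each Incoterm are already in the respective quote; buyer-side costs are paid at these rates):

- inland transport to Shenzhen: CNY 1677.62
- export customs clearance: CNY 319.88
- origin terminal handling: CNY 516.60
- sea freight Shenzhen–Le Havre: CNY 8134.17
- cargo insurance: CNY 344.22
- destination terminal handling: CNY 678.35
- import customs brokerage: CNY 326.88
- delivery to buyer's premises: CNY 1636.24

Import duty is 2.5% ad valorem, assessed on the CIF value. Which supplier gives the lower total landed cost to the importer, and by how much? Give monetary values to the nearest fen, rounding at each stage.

Supplier B is cheaper by CNY 7764.16

Supplier A (FCA):
CIF value = FCA price + origin terminal + freight + insurance = 168111.23 + 516.60 + 8134.17 + 344.22 = 177106.22
Import duty = 177106.22 × 2.5% = 4427.66
Buyer bears (A): 516.60 + 8134.17 + 344.22 + 678.35 + 326.88 + 1636.24 = 11636.46
Landed cost (A) = invoice 168111.23 + 11636.46 + duty 4427.66 = 184175.35
Supplier B (CFR):
CIF value = CFR price + insurance = 169187.21 + 344.22 = 169531.43
Import duty = 169531.43 × 2.5% = 4238.29
Buyer bears (B): 344.22 + 678.35 + 326.88 + 1636.24 = 2985.69
Landed cost (B) = invoice 169187.21 + 2985.69 + duty 4238.29 = 176411.19
Difference = |184175.35 − 176411.19| = 7764.16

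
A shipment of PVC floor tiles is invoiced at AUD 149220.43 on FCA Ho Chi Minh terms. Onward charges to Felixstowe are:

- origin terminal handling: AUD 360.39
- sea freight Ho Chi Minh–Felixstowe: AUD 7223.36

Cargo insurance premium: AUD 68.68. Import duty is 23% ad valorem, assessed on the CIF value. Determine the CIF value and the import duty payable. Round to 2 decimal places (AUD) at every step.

CIF = FCA price + pre-shipment costs + freight + insurance
CIF = 149220.43 + 360.39 + 7223.36 + 68.68 = 156872.86
Import duty = 156872.86 × 23% = 36080.76

CIF value: AUD 156872.86; import duty: AUD 36080.76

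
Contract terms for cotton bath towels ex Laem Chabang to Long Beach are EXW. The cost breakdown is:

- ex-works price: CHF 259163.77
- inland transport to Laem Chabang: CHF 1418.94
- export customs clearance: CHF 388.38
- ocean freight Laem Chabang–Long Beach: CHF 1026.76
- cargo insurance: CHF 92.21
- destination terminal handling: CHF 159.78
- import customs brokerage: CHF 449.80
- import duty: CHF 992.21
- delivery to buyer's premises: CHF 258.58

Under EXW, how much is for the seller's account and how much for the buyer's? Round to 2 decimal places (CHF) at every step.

EXW: the seller makes goods available at their premises; the buyer bears all onward costs.
Seller's account: goods 259163.77 = 259163.77
Buyer's account: inland to port 1418.94 + export clearance 388.38 + freight 1026.76 + insurance 92.21 + destination terminal 159.78 + brokerage 449.80 + duty 992.21 + delivery 258.58 = 4786.66

Seller: CHF 259163.77; buyer: CHF 4786.66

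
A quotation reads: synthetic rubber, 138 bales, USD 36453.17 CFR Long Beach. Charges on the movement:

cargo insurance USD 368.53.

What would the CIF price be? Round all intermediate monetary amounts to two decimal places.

From CFR to CIF, the seller additionally bears: insurance.
CIF price = 36453.17 + 368.53 = 36821.70

CIF price: USD 36821.70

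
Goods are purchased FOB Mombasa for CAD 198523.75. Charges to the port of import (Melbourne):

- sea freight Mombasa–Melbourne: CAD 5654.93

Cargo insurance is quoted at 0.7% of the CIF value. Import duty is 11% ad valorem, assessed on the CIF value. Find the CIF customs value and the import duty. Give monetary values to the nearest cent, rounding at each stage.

CIF value: CAD 205618.01; import duty: CAD 22617.98

Let C be the CIF value. C = FOB price + freight + 0.7% × C
C − 0.7% × C = 198523.75 + 5654.93
0.993 × C = 204178.68
C = 204178.68 / 0.993 = 205618.01
Insurance premium = 0.7% × 205618.01 = 1439.33
Import duty = 205618.01 × 11% = 22617.98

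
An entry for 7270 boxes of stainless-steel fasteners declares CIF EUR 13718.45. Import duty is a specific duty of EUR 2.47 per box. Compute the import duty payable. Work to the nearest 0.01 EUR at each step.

Import duty: EUR 17956.90

Import duty = 7270 × 2.47 = 17956.90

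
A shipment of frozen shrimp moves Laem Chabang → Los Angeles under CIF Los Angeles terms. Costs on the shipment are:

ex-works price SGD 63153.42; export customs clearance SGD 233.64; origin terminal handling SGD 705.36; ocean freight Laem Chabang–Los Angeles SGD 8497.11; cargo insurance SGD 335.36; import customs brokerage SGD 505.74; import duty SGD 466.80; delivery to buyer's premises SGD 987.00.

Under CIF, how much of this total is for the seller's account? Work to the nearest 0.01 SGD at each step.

CIF: the seller pays costs through ocean freight and marine insurance to the destination port.
Seller's account: goods 63153.42 + export clearance 233.64 + origin terminal 705.36 + freight 8497.11 + insurance 335.36 = 72924.89
Buyer's account: brokerage 505.74 + duty 466.80 + delivery 987.00 = 1959.54

Seller's account: SGD 72924.89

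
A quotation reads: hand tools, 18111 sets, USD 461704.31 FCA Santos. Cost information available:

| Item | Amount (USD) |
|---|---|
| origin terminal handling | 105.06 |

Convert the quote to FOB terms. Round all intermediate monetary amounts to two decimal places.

FOB price: USD 461809.37

From FCA to FOB, the seller additionally bears: origin terminal.
FOB price = 461704.31 + 105.06 = 461809.37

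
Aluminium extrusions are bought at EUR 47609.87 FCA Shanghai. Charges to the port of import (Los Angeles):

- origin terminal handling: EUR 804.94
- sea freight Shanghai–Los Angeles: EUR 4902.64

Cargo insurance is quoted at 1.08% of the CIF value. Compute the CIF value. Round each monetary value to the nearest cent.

CIF value: EUR 53899.57

Let C be the CIF value. C = FCA price + pre-shipment costs + freight + 1.08% × C
C − 1.08% × C = 47609.87 + 804.94 + 4902.64
0.9892 × C = 53317.45
C = 53317.45 / 0.9892 = 53899.57
Insurance premium = 1.08% × 53899.57 = 582.12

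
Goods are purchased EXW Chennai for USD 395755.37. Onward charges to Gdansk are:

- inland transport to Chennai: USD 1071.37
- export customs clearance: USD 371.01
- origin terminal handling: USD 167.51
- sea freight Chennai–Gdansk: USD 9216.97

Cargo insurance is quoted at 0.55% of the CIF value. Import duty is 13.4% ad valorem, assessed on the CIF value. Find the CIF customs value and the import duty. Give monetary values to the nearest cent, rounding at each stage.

CIF value: USD 408830.80; import duty: USD 54783.33

Let C be the CIF value. C = EXW price + pre-shipment costs + freight + 0.55% × C
C − 0.55% × C = 395755.37 + 1071.37 + 371.01 + 167.51 + 9216.97
0.9945 × C = 406582.23
C = 406582.23 / 0.9945 = 408830.80
Insurance premium = 0.55% × 408830.80 = 2248.57
Import duty = 408830.80 × 13.4% = 54783.33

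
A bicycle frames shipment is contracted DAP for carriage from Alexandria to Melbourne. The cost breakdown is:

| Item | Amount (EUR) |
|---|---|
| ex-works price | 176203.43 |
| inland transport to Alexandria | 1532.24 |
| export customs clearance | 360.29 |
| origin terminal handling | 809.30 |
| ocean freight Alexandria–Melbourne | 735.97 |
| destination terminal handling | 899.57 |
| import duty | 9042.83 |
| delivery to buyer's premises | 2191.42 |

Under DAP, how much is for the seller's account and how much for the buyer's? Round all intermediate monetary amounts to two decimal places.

Seller: EUR 182732.22; buyer: EUR 9042.83

DAP: the seller bears all costs to the named destination except import duty and clearance.
Seller's account: goods 176203.43 + inland to port 1532.24 + export clearance 360.29 + origin terminal 809.30 + freight 735.97 + destination terminal 899.57 + delivery 2191.42 = 182732.22
Buyer's account: duty 9042.83 = 9042.83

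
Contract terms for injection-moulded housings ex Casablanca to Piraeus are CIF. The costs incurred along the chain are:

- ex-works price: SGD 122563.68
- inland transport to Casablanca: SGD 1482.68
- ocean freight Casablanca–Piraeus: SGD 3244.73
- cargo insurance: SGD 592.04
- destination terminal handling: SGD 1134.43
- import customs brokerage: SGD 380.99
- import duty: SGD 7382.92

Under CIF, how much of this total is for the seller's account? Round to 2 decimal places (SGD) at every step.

Seller's account: SGD 127883.13

CIF: the seller pays costs through ocean freight and marine insurance to the destination port.
Seller's account: goods 122563.68 + inland to port 1482.68 + freight 3244.73 + insurance 592.04 = 127883.13
Buyer's account: destination terminal 1134.43 + brokerage 380.99 + duty 7382.92 = 8898.34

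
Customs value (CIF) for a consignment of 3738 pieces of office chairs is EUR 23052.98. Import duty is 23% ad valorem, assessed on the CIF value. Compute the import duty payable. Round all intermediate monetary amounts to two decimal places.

Import duty = 23052.98 × 23% = 5302.19

Import duty: EUR 5302.19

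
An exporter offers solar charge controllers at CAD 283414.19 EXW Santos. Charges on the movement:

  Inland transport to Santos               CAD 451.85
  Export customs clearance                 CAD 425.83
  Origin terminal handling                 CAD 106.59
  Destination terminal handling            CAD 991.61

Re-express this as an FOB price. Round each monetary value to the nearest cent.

FOB price: CAD 284398.46

Not relevant to the conversion: destination terminal — on the buyer under both terms; not part of either seller's price.
From EXW to FOB, the seller additionally bears: inland to port, export clearance, origin terminal.
FOB price = 283414.19 + 451.85 + 425.83 + 106.59 = 284398.46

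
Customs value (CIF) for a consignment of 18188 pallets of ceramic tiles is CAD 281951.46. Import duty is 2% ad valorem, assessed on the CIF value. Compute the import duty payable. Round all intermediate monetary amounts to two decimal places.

Import duty = 281951.46 × 2% = 5639.03

Import duty: CAD 5639.03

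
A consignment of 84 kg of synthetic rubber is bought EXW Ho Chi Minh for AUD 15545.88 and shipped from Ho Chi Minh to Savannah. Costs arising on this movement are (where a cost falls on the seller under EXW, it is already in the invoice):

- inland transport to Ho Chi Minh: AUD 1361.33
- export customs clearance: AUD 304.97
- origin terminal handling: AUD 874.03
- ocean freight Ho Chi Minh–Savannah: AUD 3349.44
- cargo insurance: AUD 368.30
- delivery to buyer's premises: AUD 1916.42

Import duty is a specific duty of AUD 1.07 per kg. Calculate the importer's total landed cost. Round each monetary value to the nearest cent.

EXW: the seller makes goods available at their premises; the buyer bears all onward costs.
CIF value = EXW price + inland to port + export clearance + origin terminal + freight + insurance = 15545.88 + 1361.33 + 304.97 + 874.03 + 3349.44 + 368.30 = 21803.95
Import duty = 84 × 1.07 = 89.88
Buyer bears: inland to port 1361.33 + export clearance 304.97 + origin terminal 874.03 + freight 3349.44 + insurance 368.30 + delivery 1916.42 + duty 89.88 = 8264.37
Landed cost = invoice 15545.88 + 8264.37 = 23810.25

Total landed cost: AUD 23810.25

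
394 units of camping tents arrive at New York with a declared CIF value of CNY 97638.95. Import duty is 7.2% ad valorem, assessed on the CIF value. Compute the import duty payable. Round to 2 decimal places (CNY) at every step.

Import duty: CNY 7030.00

Import duty = 97638.95 × 7.2% = 7030.00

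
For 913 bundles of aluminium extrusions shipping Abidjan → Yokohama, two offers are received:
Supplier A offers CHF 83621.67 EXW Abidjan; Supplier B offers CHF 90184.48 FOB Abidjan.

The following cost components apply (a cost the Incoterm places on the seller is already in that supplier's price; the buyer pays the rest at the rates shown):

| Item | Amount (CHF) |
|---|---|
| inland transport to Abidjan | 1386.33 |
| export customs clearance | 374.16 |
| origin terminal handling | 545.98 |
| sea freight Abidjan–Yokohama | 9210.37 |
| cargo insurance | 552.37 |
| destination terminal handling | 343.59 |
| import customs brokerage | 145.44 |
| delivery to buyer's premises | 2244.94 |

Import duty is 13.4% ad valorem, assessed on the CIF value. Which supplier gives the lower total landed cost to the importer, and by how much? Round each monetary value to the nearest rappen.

Supplier A is cheaper by CHF 4826.69

Supplier A (EXW):
CIF value = EXW price + inland to port + export clearance + origin terminal + freight + insurance = 83621.67 + 1386.33 + 374.16 + 545.98 + 9210.37 + 552.37 = 95690.88
Import duty = 95690.88 × 13.4% = 12822.58
Buyer bears (A): 1386.33 + 374.16 + 545.98 + 9210.37 + 552.37 + 343.59 + 145.44 + 2244.94 = 14803.18
Landed cost (A) = invoice 83621.67 + 14803.18 + duty 12822.58 = 111247.43
Supplier B (FOB):
CIF value = FOB price + freight + insurance = 90184.48 + 9210.37 + 552.37 = 99947.22
Import duty = 99947.22 × 13.4% = 13392.93
Buyer bears (B): 9210.37 + 552.37 + 343.59 + 145.44 + 2244.94 = 12496.71
Landed cost (B) = invoice 90184.48 + 12496.71 + duty 13392.93 = 116074.12
Difference = |111247.43 − 116074.12| = 4826.69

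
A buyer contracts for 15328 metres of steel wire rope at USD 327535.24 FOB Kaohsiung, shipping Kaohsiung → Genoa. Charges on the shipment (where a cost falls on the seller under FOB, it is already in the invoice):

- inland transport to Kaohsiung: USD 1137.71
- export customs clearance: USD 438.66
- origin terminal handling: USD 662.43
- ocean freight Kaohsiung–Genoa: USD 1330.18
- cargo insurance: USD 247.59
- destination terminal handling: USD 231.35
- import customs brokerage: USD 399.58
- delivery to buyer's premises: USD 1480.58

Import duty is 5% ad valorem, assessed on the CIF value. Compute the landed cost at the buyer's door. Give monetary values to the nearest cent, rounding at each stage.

Total landed cost: USD 347680.17

FOB: the seller bears costs until goods are on board at the origin port; the buyer bears freight, insurance and all costs thereafter.
Already in the invoice (seller's account under FOB): inland to port, export clearance, origin terminal — exclude.
CIF value = FOB price + freight + insurance = 327535.24 + 1330.18 + 247.59 = 329113.01
Import duty = 329113.01 × 5% = 16455.65
Buyer bears: freight 1330.18 + insurance 247.59 + destination terminal 231.35 + brokerage 399.58 + delivery 1480.58 + duty 16455.65 = 20144.93
Landed cost = invoice 327535.24 + 20144.93 = 347680.17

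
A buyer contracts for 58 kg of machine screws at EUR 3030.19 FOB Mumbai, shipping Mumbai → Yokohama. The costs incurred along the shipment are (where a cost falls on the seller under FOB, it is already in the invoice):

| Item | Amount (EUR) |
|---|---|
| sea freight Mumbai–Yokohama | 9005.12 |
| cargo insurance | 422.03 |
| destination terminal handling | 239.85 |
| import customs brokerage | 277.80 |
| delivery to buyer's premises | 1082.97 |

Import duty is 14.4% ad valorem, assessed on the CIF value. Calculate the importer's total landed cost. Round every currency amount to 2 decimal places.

Total landed cost: EUR 15851.82

FOB: the seller bears costs until goods are on board at the origin port; the buyer bears freight, insurance and all costs thereafter.
CIF value = FOB price + freight + insurance = 3030.19 + 9005.12 + 422.03 = 12457.34
Import duty = 12457.34 × 14.4% = 1793.86
Buyer bears: freight 9005.12 + insurance 422.03 + destination terminal 239.85 + brokerage 277.80 + delivery 1082.97 + duty 1793.86 = 12821.63
Landed cost = invoice 3030.19 + 12821.63 = 15851.82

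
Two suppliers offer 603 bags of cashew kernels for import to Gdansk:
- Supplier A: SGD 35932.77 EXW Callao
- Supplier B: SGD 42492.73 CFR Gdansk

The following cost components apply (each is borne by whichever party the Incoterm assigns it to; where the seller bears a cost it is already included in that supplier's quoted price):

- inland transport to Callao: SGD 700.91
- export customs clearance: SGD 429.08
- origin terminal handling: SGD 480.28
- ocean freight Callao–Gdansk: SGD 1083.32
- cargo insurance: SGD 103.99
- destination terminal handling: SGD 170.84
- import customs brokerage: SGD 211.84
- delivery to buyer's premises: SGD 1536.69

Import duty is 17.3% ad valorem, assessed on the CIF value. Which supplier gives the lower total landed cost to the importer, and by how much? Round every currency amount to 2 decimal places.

Supplier A is cheaper by SGD 4535.25

Supplier A (EXW):
CIF value = EXW price + inland to port + export clearance + origin terminal + freight + insurance = 35932.77 + 700.91 + 429.08 + 480.28 + 1083.32 + 103.99 = 38730.35
Import duty = 38730.35 × 17.3% = 6700.35
Buyer bears (A): 700.91 + 429.08 + 480.28 + 1083.32 + 103.99 + 170.84 + 211.84 + 1536.69 = 4716.95
Landed cost (A) = invoice 35932.77 + 4716.95 + duty 6700.35 = 47350.07
Supplier B (CFR):
CIF value = CFR price + insurance = 42492.73 + 103.99 = 42596.72
Import duty = 42596.72 × 17.3% = 7369.23
Buyer bears (B): 103.99 + 170.84 + 211.84 + 1536.69 = 2023.36
Landed cost (B) = invoice 42492.73 + 2023.36 + duty 7369.23 = 51885.32
Difference = |47350.07 − 51885.32| = 4535.25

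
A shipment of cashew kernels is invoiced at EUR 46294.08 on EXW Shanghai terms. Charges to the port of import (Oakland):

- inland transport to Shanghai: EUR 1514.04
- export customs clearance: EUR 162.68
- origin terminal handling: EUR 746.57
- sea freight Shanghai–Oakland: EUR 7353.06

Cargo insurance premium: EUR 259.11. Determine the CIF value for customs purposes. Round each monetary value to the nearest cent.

CIF value: EUR 56329.54

CIF = EXW price + pre-shipment costs + freight + insurance
CIF = 46294.08 + 1514.04 + 162.68 + 746.57 + 7353.06 + 259.11 = 56329.54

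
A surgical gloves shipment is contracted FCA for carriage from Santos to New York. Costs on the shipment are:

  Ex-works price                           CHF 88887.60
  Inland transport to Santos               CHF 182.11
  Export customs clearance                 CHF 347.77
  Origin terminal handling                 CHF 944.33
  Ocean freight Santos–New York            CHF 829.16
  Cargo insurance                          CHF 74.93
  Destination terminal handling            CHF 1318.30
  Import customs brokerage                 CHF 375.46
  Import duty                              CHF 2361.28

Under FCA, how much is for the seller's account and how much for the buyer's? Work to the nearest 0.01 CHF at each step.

Seller: CHF 89417.48; buyer: CHF 5903.46

FCA: the seller delivers export-cleared goods to the carrier; the buyer bears costs from that point.
Seller's account: goods 88887.60 + inland to port 182.11 + export clearance 347.77 = 89417.48
Buyer's account: origin terminal 944.33 + freight 829.16 + insurance 74.93 + destination terminal 1318.30 + brokerage 375.46 + duty 2361.28 = 5903.46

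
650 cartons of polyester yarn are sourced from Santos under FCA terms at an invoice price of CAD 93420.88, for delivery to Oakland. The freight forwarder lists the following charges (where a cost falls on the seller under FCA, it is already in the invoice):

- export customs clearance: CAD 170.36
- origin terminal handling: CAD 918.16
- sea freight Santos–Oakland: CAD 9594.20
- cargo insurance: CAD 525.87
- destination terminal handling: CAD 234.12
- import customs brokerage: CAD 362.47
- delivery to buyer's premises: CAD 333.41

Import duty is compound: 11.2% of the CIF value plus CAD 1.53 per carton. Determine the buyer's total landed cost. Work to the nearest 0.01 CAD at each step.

Total landed cost: CAD 118083.03

FCA: the seller delivers export-cleared goods to the carrier; the buyer bears costs from that point.
Already in the invoice (seller's account under FCA): export clearance — exclude.
CIF value = FCA price + origin terminal + freight + insurance = 93420.88 + 918.16 + 9594.20 + 525.87 = 104459.11
Ad valorem component: 104459.11 × 11.2% = 11699.42
Specific component: 650 × 1.53 = 994.50
Import duty = 11699.42 + 994.50 = 12693.92
Buyer bears: origin terminal 918.16 + freight 9594.20 + insurance 525.87 + destination terminal 234.12 + brokerage 362.47 + delivery 333.41 + duty 12693.92 = 24662.15
Landed cost = invoice 93420.88 + 24662.15 = 118083.03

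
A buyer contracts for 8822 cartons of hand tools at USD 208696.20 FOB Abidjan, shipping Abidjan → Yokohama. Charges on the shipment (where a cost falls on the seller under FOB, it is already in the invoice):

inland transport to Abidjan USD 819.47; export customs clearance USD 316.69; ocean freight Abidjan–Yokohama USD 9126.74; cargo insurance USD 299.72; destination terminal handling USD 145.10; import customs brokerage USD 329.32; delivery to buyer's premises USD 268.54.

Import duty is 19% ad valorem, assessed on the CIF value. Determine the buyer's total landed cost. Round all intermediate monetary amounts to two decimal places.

FOB: the seller bears costs until goods are on board at the origin port; the buyer bears freight, insurance and all costs thereafter.
Already in the invoice (seller's account under FOB): inland to port, export clearance — exclude.
CIF value = FOB price + freight + insurance = 208696.20 + 9126.74 + 299.72 = 218122.66
Import duty = 218122.66 × 19% = 41443.31
Buyer bears: freight 9126.74 + insurance 299.72 + destination terminal 145.10 + brokerage 329.32 + delivery 268.54 + duty 41443.31 = 51612.73
Landed cost = invoice 208696.20 + 51612.73 = 260308.93

Total landed cost: USD 260308.93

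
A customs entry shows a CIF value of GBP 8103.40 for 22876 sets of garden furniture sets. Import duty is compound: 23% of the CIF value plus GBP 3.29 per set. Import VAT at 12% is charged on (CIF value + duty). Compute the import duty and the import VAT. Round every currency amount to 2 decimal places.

Import duty: GBP 77125.82; import VAT: GBP 10227.51

Ad valorem component: 8103.40 × 23% = 1863.78
Specific component: 22876 × 3.29 = 75262.04
Import duty = 1863.78 + 75262.04 = 77125.82
VAT base = CIF + duty = 8103.40 + 77125.82 = 85229.22
Import VAT = 85229.22 × 12% = 10227.51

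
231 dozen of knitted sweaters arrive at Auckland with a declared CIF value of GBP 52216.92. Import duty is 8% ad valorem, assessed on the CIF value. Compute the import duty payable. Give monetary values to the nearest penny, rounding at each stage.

Import duty = 52216.92 × 8% = 4177.35

Import duty: GBP 4177.35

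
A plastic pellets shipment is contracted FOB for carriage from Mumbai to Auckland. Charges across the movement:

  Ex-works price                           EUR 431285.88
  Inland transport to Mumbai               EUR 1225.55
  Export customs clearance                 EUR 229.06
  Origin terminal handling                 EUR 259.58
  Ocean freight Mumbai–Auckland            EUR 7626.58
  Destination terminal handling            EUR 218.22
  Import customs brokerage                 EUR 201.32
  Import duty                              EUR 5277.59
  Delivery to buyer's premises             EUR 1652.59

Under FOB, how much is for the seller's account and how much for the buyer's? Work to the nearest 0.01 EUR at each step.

Seller: EUR 433000.07; buyer: EUR 14976.30

FOB: the seller bears costs until goods are on board at the origin port; the buyer bears freight, insurance and all costs thereafter.
Seller's account: goods 431285.88 + inland to port 1225.55 + export clearance 229.06 + origin terminal 259.58 = 433000.07
Buyer's account: freight 7626.58 + destination terminal 218.22 + brokerage 201.32 + duty 5277.59 + delivery 1652.59 = 14976.30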